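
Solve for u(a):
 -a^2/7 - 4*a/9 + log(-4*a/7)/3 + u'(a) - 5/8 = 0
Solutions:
 u(a) = C1 + a^3/21 + 2*a^2/9 - a*log(-a)/3 + a*(-16*log(2) + 8*log(7) + 23)/24


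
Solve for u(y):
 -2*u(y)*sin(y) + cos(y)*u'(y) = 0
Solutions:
 u(y) = C1/cos(y)^2


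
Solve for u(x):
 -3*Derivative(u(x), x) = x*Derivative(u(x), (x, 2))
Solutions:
 u(x) = C1 + C2/x^2


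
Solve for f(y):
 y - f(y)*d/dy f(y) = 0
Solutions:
 f(y) = -sqrt(C1 + y^2)
 f(y) = sqrt(C1 + y^2)


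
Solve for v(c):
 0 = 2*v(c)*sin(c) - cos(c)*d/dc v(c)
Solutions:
 v(c) = C1/cos(c)^2


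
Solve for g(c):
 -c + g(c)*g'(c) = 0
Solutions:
 g(c) = -sqrt(C1 + c^2)
 g(c) = sqrt(C1 + c^2)


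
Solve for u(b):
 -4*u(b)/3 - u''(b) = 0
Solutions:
 u(b) = C1*sin(2*sqrt(3)*b/3) + C2*cos(2*sqrt(3)*b/3)


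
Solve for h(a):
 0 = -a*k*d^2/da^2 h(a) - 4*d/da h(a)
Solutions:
 h(a) = C1 + a^(((re(k) - 4)*re(k) + im(k)^2)/(re(k)^2 + im(k)^2))*(C2*sin(4*log(a)*Abs(im(k))/(re(k)^2 + im(k)^2)) + C3*cos(4*log(a)*im(k)/(re(k)^2 + im(k)^2)))


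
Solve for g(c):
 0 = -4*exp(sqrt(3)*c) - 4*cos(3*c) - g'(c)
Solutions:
 g(c) = C1 - 4*sqrt(3)*exp(sqrt(3)*c)/3 - 4*sin(3*c)/3


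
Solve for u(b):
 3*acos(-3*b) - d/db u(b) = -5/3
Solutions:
 u(b) = C1 + 3*b*acos(-3*b) + 5*b/3 + sqrt(1 - 9*b^2)


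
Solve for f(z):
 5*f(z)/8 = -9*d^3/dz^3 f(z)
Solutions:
 f(z) = C3*exp(-15^(1/3)*z/6) + (C1*sin(3^(5/6)*5^(1/3)*z/12) + C2*cos(3^(5/6)*5^(1/3)*z/12))*exp(15^(1/3)*z/12)


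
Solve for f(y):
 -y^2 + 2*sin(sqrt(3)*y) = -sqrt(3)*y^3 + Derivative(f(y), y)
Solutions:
 f(y) = C1 + sqrt(3)*y^4/4 - y^3/3 - 2*sqrt(3)*cos(sqrt(3)*y)/3


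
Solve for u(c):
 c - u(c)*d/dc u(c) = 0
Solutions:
 u(c) = -sqrt(C1 + c^2)
 u(c) = sqrt(C1 + c^2)


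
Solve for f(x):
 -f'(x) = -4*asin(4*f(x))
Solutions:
 Integral(1/asin(4*_y), (_y, f(x))) = C1 + 4*x


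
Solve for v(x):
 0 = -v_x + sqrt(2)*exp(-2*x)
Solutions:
 v(x) = C1 - sqrt(2)*exp(-2*x)/2


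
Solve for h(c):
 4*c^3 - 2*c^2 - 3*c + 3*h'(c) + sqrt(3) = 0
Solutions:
 h(c) = C1 - c^4/3 + 2*c^3/9 + c^2/2 - sqrt(3)*c/3


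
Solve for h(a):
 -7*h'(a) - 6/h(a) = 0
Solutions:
 h(a) = -sqrt(C1 - 84*a)/7
 h(a) = sqrt(C1 - 84*a)/7


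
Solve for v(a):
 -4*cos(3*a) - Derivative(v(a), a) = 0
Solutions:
 v(a) = C1 - 4*sin(3*a)/3


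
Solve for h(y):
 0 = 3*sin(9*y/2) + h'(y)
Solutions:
 h(y) = C1 + 2*cos(9*y/2)/3


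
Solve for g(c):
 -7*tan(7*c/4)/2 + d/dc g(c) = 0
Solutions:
 g(c) = C1 - 2*log(cos(7*c/4))


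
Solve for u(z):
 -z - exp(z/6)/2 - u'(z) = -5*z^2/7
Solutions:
 u(z) = C1 + 5*z^3/21 - z^2/2 - 3*exp(z/6)


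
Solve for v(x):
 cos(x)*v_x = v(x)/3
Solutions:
 v(x) = C1*(sin(x) + 1)^(1/6)/(sin(x) - 1)^(1/6)


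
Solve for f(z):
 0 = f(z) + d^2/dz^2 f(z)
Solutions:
 f(z) = C1*sin(z) + C2*cos(z)


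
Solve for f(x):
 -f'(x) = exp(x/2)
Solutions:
 f(x) = C1 - 2*exp(x/2)


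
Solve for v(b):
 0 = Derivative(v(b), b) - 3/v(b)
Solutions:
 v(b) = -sqrt(C1 + 6*b)
 v(b) = sqrt(C1 + 6*b)


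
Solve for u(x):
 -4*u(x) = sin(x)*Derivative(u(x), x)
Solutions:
 u(x) = C1*(cos(x)^2 + 2*cos(x) + 1)/(cos(x)^2 - 2*cos(x) + 1)


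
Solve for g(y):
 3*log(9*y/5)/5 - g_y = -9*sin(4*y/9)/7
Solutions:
 g(y) = C1 + 3*y*log(y)/5 - 3*y*log(5)/5 - 3*y/5 + 6*y*log(3)/5 - 81*cos(4*y/9)/28


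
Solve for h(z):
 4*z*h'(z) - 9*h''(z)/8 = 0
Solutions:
 h(z) = C1 + C2*erfi(4*z/3)


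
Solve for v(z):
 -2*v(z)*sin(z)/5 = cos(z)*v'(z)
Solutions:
 v(z) = C1*cos(z)^(2/5)


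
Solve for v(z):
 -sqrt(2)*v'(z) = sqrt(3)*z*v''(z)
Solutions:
 v(z) = C1 + C2*z^(1 - sqrt(6)/3)


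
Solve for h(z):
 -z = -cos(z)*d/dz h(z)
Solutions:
 h(z) = C1 + Integral(z/cos(z), z)


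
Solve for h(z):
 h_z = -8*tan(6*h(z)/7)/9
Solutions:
 h(z) = -7*asin(C1*exp(-16*z/21))/6 + 7*pi/6
 h(z) = 7*asin(C1*exp(-16*z/21))/6


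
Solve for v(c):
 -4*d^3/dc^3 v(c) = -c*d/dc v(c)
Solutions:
 v(c) = C1 + Integral(C2*airyai(2^(1/3)*c/2) + C3*airybi(2^(1/3)*c/2), c)


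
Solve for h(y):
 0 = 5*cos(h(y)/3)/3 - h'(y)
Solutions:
 -5*y/3 - 3*log(sin(h(y)/3) - 1)/2 + 3*log(sin(h(y)/3) + 1)/2 = C1


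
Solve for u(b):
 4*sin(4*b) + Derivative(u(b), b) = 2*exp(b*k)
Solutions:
 u(b) = C1 + cos(4*b) + 2*exp(b*k)/k


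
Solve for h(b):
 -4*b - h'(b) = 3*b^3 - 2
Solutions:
 h(b) = C1 - 3*b^4/4 - 2*b^2 + 2*b


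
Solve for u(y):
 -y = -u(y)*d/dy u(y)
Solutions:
 u(y) = -sqrt(C1 + y^2)
 u(y) = sqrt(C1 + y^2)


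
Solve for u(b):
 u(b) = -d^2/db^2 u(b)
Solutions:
 u(b) = C1*sin(b) + C2*cos(b)


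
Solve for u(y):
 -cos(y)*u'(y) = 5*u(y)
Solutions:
 u(y) = C1*sqrt(sin(y) - 1)*(sin(y)^2 - 2*sin(y) + 1)/(sqrt(sin(y) + 1)*(sin(y)^2 + 2*sin(y) + 1))


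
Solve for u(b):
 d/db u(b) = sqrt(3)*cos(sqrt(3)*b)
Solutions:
 u(b) = C1 + sin(sqrt(3)*b)


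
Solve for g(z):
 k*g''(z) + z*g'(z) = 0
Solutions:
 g(z) = C1 + C2*sqrt(k)*erf(sqrt(2)*z*sqrt(1/k)/2)


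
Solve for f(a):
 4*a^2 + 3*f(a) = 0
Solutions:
 f(a) = -4*a^2/3


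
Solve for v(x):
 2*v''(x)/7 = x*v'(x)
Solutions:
 v(x) = C1 + C2*erfi(sqrt(7)*x/2)


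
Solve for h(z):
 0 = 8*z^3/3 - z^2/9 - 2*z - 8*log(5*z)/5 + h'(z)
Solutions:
 h(z) = C1 - 2*z^4/3 + z^3/27 + z^2 + 8*z*log(z)/5 - 8*z/5 + 8*z*log(5)/5


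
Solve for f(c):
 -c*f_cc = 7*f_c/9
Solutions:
 f(c) = C1 + C2*c^(2/9)


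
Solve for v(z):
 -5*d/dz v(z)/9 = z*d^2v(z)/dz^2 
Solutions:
 v(z) = C1 + C2*z^(4/9)


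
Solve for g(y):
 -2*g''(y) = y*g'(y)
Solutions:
 g(y) = C1 + C2*erf(y/2)


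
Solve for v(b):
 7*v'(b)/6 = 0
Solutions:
 v(b) = C1


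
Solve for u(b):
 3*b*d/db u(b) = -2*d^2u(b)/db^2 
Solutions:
 u(b) = C1 + C2*erf(sqrt(3)*b/2)


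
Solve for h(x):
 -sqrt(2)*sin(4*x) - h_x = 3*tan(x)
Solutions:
 h(x) = C1 + 3*log(cos(x)) + sqrt(2)*cos(4*x)/4


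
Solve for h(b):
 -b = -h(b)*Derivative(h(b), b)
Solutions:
 h(b) = -sqrt(C1 + b^2)
 h(b) = sqrt(C1 + b^2)


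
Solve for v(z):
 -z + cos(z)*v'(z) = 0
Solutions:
 v(z) = C1 + Integral(z/cos(z), z)


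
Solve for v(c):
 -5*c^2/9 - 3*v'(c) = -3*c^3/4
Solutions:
 v(c) = C1 + c^4/16 - 5*c^3/81


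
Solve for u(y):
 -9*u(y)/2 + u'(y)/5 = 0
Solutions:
 u(y) = C1*exp(45*y/2)


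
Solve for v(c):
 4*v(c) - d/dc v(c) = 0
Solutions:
 v(c) = C1*exp(4*c)


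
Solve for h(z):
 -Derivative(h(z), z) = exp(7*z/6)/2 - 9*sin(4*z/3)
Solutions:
 h(z) = C1 - 3*exp(7*z/6)/7 - 27*cos(4*z/3)/4


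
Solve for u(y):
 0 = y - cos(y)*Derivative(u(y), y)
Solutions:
 u(y) = C1 + Integral(y/cos(y), y)


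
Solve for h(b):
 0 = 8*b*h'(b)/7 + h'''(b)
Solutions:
 h(b) = C1 + Integral(C2*airyai(-2*7^(2/3)*b/7) + C3*airybi(-2*7^(2/3)*b/7), b)


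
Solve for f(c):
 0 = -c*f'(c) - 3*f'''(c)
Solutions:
 f(c) = C1 + Integral(C2*airyai(-3^(2/3)*c/3) + C3*airybi(-3^(2/3)*c/3), c)


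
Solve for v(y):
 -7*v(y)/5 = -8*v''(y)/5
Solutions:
 v(y) = C1*exp(-sqrt(14)*y/4) + C2*exp(sqrt(14)*y/4)


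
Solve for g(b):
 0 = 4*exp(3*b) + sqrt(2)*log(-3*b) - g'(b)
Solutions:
 g(b) = C1 + sqrt(2)*b*log(-b) + sqrt(2)*b*(-1 + log(3)) + 4*exp(3*b)/3


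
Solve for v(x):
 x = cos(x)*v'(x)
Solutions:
 v(x) = C1 + Integral(x/cos(x), x)


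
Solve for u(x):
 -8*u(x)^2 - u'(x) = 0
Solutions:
 u(x) = 1/(C1 + 8*x)


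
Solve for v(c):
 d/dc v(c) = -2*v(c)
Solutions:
 v(c) = C1*exp(-2*c)


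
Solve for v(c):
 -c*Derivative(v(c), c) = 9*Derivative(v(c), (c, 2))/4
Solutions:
 v(c) = C1 + C2*erf(sqrt(2)*c/3)


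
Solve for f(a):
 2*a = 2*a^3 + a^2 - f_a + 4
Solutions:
 f(a) = C1 + a^4/2 + a^3/3 - a^2 + 4*a


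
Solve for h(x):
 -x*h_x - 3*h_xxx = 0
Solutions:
 h(x) = C1 + Integral(C2*airyai(-3^(2/3)*x/3) + C3*airybi(-3^(2/3)*x/3), x)


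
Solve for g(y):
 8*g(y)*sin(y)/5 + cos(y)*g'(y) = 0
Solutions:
 g(y) = C1*cos(y)^(8/5)


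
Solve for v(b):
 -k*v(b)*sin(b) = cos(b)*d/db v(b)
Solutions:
 v(b) = C1*exp(k*log(cos(b)))


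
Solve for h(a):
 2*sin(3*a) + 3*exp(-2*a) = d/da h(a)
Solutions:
 h(a) = C1 - 2*cos(3*a)/3 - 3*exp(-2*a)/2


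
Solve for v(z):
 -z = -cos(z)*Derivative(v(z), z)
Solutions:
 v(z) = C1 + Integral(z/cos(z), z)


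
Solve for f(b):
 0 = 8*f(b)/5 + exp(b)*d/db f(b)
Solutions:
 f(b) = C1*exp(8*exp(-b)/5)


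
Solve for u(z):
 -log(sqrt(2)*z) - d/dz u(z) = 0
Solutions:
 u(z) = C1 - z*log(z) - z*log(2)/2 + z


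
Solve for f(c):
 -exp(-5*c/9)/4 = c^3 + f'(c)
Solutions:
 f(c) = C1 - c^4/4 + 9*exp(-5*c/9)/20


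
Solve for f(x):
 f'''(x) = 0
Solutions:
 f(x) = C1 + C2*x + C3*x^2


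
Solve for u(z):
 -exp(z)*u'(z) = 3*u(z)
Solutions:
 u(z) = C1*exp(3*exp(-z))


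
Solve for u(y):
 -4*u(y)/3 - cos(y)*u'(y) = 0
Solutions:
 u(y) = C1*(sin(y) - 1)^(2/3)/(sin(y) + 1)^(2/3)


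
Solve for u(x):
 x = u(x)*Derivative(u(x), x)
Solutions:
 u(x) = -sqrt(C1 + x^2)
 u(x) = sqrt(C1 + x^2)


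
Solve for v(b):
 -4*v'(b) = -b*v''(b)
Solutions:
 v(b) = C1 + C2*b^5


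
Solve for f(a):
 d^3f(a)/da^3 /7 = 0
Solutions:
 f(a) = C1 + C2*a + C3*a^2


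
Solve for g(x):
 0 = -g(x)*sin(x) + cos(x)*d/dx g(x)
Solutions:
 g(x) = C1/cos(x)


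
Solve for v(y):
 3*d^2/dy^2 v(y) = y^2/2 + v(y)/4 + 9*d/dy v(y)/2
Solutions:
 v(y) = C1*exp(y*(9 - sqrt(93))/12) + C2*exp(y*(9 + sqrt(93))/12) - 2*y^2 + 72*y - 1344


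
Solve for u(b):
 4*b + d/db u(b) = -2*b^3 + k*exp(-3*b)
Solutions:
 u(b) = C1 - b^4/2 - 2*b^2 - k*exp(-3*b)/3


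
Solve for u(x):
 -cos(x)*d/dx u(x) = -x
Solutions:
 u(x) = C1 + Integral(x/cos(x), x)


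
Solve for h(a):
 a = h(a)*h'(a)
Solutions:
 h(a) = -sqrt(C1 + a^2)
 h(a) = sqrt(C1 + a^2)


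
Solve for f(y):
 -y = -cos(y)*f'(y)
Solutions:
 f(y) = C1 + Integral(y/cos(y), y)


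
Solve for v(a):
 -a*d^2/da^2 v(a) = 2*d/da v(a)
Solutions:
 v(a) = C1 + C2/a


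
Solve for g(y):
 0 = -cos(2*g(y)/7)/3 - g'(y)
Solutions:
 y/3 - 7*log(sin(2*g(y)/7) - 1)/4 + 7*log(sin(2*g(y)/7) + 1)/4 = C1


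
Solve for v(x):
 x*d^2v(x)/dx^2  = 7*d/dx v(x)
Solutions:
 v(x) = C1 + C2*x^8


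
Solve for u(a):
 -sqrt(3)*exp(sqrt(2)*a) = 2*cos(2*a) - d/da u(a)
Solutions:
 u(a) = C1 + sqrt(6)*exp(sqrt(2)*a)/2 + sin(2*a)


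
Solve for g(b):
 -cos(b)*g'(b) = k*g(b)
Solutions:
 g(b) = C1*exp(k*(log(sin(b) - 1) - log(sin(b) + 1))/2)


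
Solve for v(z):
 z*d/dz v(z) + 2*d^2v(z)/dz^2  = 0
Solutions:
 v(z) = C1 + C2*erf(z/2)


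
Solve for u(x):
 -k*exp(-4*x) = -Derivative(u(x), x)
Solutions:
 u(x) = C1 - k*exp(-4*x)/4


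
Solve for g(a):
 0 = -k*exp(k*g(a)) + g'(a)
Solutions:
 g(a) = Piecewise((log(-1/(C1*k + a*k^2))/k, Ne(k, 0)), (nan, True))
 g(a) = Piecewise((C1 + a*k, Eq(k, 0)), (nan, True))


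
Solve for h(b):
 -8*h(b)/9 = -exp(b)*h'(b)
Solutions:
 h(b) = C1*exp(-8*exp(-b)/9)


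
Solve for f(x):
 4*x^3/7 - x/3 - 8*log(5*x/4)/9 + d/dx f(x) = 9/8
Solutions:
 f(x) = C1 - x^4/7 + x^2/6 + 8*x*log(x)/9 - 16*x*log(2)/9 + 17*x/72 + 8*x*log(5)/9


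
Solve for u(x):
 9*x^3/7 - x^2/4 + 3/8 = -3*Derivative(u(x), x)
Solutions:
 u(x) = C1 - 3*x^4/28 + x^3/36 - x/8


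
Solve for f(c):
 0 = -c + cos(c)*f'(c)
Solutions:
 f(c) = C1 + Integral(c/cos(c), c)


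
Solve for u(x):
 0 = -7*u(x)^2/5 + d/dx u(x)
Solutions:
 u(x) = -5/(C1 + 7*x)


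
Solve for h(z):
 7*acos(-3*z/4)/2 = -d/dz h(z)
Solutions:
 h(z) = C1 - 7*z*acos(-3*z/4)/2 - 7*sqrt(16 - 9*z^2)/6


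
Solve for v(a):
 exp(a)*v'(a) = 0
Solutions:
 v(a) = C1


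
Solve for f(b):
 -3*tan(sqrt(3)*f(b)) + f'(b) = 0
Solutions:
 f(b) = sqrt(3)*(pi - asin(C1*exp(3*sqrt(3)*b)))/3
 f(b) = sqrt(3)*asin(C1*exp(3*sqrt(3)*b))/3


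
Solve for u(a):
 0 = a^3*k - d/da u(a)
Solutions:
 u(a) = C1 + a^4*k/4


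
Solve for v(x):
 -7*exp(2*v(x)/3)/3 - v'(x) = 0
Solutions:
 v(x) = 3*log(-sqrt(-1/(C1 - 7*x))) - 3*log(2)/2 + 3*log(3)
 v(x) = 3*log(-1/(C1 - 7*x))/2 - 3*log(2)/2 + 3*log(3)


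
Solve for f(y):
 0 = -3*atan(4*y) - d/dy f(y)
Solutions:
 f(y) = C1 - 3*y*atan(4*y) + 3*log(16*y^2 + 1)/8


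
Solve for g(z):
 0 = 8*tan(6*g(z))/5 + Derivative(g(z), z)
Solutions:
 g(z) = -asin(C1*exp(-48*z/5))/6 + pi/6
 g(z) = asin(C1*exp(-48*z/5))/6


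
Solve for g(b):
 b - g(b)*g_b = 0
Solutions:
 g(b) = -sqrt(C1 + b^2)
 g(b) = sqrt(C1 + b^2)


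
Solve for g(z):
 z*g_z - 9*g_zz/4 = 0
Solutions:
 g(z) = C1 + C2*erfi(sqrt(2)*z/3)


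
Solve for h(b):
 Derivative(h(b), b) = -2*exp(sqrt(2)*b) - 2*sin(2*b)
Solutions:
 h(b) = C1 - sqrt(2)*exp(sqrt(2)*b) + cos(2*b)


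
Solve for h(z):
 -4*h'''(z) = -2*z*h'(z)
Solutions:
 h(z) = C1 + Integral(C2*airyai(2^(2/3)*z/2) + C3*airybi(2^(2/3)*z/2), z)


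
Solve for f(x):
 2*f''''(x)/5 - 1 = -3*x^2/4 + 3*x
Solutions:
 f(x) = C1 + C2*x + C3*x^2 + C4*x^3 - x^6/192 + x^5/16 + 5*x^4/48


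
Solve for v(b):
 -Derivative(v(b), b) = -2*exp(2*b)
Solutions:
 v(b) = C1 + exp(2*b)


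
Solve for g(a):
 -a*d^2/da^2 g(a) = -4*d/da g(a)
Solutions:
 g(a) = C1 + C2*a^5


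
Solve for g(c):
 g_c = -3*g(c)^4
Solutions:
 g(c) = (-3^(2/3) - 3*3^(1/6)*I)*(1/(C1 + 3*c))^(1/3)/6
 g(c) = (-3^(2/3) + 3*3^(1/6)*I)*(1/(C1 + 3*c))^(1/3)/6
 g(c) = (1/(C1 + 9*c))^(1/3)


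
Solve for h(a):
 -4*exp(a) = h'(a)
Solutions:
 h(a) = C1 - 4*exp(a)


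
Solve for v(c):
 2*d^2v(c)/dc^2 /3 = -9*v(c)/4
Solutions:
 v(c) = C1*sin(3*sqrt(6)*c/4) + C2*cos(3*sqrt(6)*c/4)


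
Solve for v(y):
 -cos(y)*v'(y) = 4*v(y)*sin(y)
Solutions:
 v(y) = C1*cos(y)^4


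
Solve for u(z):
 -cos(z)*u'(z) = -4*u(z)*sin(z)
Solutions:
 u(z) = C1/cos(z)^4


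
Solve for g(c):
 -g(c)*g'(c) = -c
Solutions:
 g(c) = -sqrt(C1 + c^2)
 g(c) = sqrt(C1 + c^2)


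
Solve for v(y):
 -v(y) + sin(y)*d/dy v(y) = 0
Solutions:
 v(y) = C1*sqrt(cos(y) - 1)/sqrt(cos(y) + 1)


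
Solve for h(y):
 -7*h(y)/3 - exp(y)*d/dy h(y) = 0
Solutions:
 h(y) = C1*exp(7*exp(-y)/3)


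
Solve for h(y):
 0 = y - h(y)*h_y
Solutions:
 h(y) = -sqrt(C1 + y^2)
 h(y) = sqrt(C1 + y^2)


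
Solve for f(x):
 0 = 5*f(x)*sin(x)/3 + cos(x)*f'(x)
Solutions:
 f(x) = C1*cos(x)^(5/3)


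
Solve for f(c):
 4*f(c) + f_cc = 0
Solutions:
 f(c) = C1*sin(2*c) + C2*cos(2*c)


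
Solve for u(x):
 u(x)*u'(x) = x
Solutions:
 u(x) = -sqrt(C1 + x^2)
 u(x) = sqrt(C1 + x^2)


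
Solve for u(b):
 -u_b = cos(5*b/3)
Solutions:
 u(b) = C1 - 3*sin(5*b/3)/5


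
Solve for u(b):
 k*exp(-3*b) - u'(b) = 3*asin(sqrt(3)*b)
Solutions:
 u(b) = C1 - 3*b*asin(sqrt(3)*b) - k*exp(-3*b)/3 - sqrt(3)*sqrt(1 - 3*b^2)


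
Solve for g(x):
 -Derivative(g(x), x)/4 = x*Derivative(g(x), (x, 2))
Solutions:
 g(x) = C1 + C2*x^(3/4)


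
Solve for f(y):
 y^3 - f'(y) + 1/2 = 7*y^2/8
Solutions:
 f(y) = C1 + y^4/4 - 7*y^3/24 + y/2


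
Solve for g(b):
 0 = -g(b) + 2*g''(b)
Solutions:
 g(b) = C1*exp(-sqrt(2)*b/2) + C2*exp(sqrt(2)*b/2)


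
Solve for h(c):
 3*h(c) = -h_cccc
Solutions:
 h(c) = (C1*sin(sqrt(2)*3^(1/4)*c/2) + C2*cos(sqrt(2)*3^(1/4)*c/2))*exp(-sqrt(2)*3^(1/4)*c/2) + (C3*sin(sqrt(2)*3^(1/4)*c/2) + C4*cos(sqrt(2)*3^(1/4)*c/2))*exp(sqrt(2)*3^(1/4)*c/2)


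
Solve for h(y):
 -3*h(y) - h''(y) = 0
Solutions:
 h(y) = C1*sin(sqrt(3)*y) + C2*cos(sqrt(3)*y)


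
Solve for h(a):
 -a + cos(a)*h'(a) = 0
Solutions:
 h(a) = C1 + Integral(a/cos(a), a)


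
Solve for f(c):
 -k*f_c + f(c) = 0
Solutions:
 f(c) = C1*exp(c/k)


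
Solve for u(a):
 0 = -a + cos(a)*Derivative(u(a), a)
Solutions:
 u(a) = C1 + Integral(a/cos(a), a)


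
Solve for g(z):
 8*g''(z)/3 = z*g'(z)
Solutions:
 g(z) = C1 + C2*erfi(sqrt(3)*z/4)


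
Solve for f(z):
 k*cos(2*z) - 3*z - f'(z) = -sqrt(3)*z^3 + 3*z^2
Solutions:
 f(z) = C1 + k*sin(2*z)/2 + sqrt(3)*z^4/4 - z^3 - 3*z^2/2


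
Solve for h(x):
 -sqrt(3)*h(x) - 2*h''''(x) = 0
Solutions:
 h(x) = (C1*sin(2^(1/4)*3^(1/8)*x/2) + C2*cos(2^(1/4)*3^(1/8)*x/2))*exp(-2^(1/4)*3^(1/8)*x/2) + (C3*sin(2^(1/4)*3^(1/8)*x/2) + C4*cos(2^(1/4)*3^(1/8)*x/2))*exp(2^(1/4)*3^(1/8)*x/2)


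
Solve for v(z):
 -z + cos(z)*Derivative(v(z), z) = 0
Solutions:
 v(z) = C1 + Integral(z/cos(z), z)


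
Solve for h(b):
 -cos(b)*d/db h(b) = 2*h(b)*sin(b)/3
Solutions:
 h(b) = C1*cos(b)^(2/3)


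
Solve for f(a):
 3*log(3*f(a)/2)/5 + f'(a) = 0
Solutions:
 -5*Integral(1/(-log(_y) - log(3) + log(2)), (_y, f(a)))/3 = C1 - a


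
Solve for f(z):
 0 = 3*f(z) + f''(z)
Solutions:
 f(z) = C1*sin(sqrt(3)*z) + C2*cos(sqrt(3)*z)


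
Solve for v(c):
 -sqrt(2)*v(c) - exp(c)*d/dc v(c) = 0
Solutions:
 v(c) = C1*exp(sqrt(2)*exp(-c))


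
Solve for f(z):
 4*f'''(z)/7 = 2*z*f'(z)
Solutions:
 f(z) = C1 + Integral(C2*airyai(2^(2/3)*7^(1/3)*z/2) + C3*airybi(2^(2/3)*7^(1/3)*z/2), z)


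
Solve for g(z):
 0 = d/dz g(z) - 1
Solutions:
 g(z) = C1 + z


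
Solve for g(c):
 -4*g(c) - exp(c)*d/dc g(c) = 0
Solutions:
 g(c) = C1*exp(4*exp(-c))


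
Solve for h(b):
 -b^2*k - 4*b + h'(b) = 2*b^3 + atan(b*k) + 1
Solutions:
 h(b) = C1 + b^4/2 + b^3*k/3 + 2*b^2 + b + Piecewise((b*atan(b*k) - log(b^2*k^2 + 1)/(2*k), Ne(k, 0)), (0, True))


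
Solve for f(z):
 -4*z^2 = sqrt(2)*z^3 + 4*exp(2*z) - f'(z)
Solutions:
 f(z) = C1 + sqrt(2)*z^4/4 + 4*z^3/3 + 2*exp(2*z)


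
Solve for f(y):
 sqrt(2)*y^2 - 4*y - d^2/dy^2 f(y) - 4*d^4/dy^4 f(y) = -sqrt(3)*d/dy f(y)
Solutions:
 f(y) = C1 + C2*exp(sqrt(3)*y*(-(9 + sqrt(82))^(1/3) + (9 + sqrt(82))^(-1/3))/12)*sin(y*((9 + sqrt(82))^(-1/3) + (9 + sqrt(82))^(1/3))/4) + C3*exp(sqrt(3)*y*(-(9 + sqrt(82))^(1/3) + (9 + sqrt(82))^(-1/3))/12)*cos(y*((9 + sqrt(82))^(-1/3) + (9 + sqrt(82))^(1/3))/4) + C4*exp(-sqrt(3)*y*(-(9 + sqrt(82))^(1/3) + (9 + sqrt(82))^(-1/3))/6) - sqrt(6)*y^3/9 - sqrt(2)*y^2/3 + 2*sqrt(3)*y^2/3 - 2*sqrt(6)*y/9 + 4*y/3


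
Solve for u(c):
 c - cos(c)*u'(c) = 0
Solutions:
 u(c) = C1 + Integral(c/cos(c), c)


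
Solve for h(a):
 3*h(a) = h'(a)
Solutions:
 h(a) = C1*exp(3*a)


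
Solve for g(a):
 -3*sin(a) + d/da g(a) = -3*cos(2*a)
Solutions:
 g(a) = C1 - 3*sin(2*a)/2 - 3*cos(a)


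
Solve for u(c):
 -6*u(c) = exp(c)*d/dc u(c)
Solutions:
 u(c) = C1*exp(6*exp(-c))


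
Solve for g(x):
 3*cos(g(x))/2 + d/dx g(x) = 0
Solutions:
 g(x) = pi - asin((C1 + exp(3*x))/(C1 - exp(3*x)))
 g(x) = asin((C1 + exp(3*x))/(C1 - exp(3*x)))


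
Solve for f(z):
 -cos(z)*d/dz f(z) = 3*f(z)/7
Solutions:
 f(z) = C1*(sin(z) - 1)^(3/14)/(sin(z) + 1)^(3/14)


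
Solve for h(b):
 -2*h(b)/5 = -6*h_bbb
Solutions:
 h(b) = C3*exp(15^(2/3)*b/15) + (C1*sin(3^(1/6)*5^(2/3)*b/10) + C2*cos(3^(1/6)*5^(2/3)*b/10))*exp(-15^(2/3)*b/30)


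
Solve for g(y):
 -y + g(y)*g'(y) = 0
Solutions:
 g(y) = -sqrt(C1 + y^2)
 g(y) = sqrt(C1 + y^2)


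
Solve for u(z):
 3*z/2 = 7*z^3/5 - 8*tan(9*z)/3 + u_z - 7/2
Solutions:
 u(z) = C1 - 7*z^4/20 + 3*z^2/4 + 7*z/2 - 8*log(cos(9*z))/27


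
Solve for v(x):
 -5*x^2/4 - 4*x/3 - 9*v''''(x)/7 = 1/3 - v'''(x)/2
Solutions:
 v(x) = C1 + C2*x + C3*x^2 + C4*exp(7*x/18) + x^5/24 + 163*x^4/252 + 2983*x^3/441


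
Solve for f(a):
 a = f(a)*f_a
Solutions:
 f(a) = -sqrt(C1 + a^2)
 f(a) = sqrt(C1 + a^2)


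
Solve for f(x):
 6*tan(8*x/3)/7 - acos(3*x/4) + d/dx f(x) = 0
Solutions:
 f(x) = C1 + x*acos(3*x/4) - sqrt(16 - 9*x^2)/3 + 9*log(cos(8*x/3))/28


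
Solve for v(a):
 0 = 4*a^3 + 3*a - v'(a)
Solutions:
 v(a) = C1 + a^4 + 3*a^2/2


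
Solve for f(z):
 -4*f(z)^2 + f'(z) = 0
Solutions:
 f(z) = -1/(C1 + 4*z)


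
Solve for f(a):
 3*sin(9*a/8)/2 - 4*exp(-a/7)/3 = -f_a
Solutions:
 f(a) = C1 + 4*cos(9*a/8)/3 - 28*exp(-a/7)/3


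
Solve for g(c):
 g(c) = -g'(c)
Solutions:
 g(c) = C1*exp(-c)


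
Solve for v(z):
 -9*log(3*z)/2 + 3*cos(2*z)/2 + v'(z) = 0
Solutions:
 v(z) = C1 + 9*z*log(z)/2 - 9*z/2 + 9*z*log(3)/2 - 3*sin(2*z)/4


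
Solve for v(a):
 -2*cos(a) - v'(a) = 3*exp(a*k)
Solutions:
 v(a) = C1 - 2*sin(a) - 3*exp(a*k)/k


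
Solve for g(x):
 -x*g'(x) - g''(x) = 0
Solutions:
 g(x) = C1 + C2*erf(sqrt(2)*x/2)


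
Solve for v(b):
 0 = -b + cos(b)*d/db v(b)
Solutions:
 v(b) = C1 + Integral(b/cos(b), b)


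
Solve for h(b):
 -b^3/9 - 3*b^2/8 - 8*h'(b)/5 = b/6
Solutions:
 h(b) = C1 - 5*b^4/288 - 5*b^3/64 - 5*b^2/96


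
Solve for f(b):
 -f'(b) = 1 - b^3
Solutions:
 f(b) = C1 + b^4/4 - b


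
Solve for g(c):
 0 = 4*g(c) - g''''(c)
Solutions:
 g(c) = C1*exp(-sqrt(2)*c) + C2*exp(sqrt(2)*c) + C3*sin(sqrt(2)*c) + C4*cos(sqrt(2)*c)


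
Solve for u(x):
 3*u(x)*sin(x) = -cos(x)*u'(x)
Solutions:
 u(x) = C1*cos(x)^3


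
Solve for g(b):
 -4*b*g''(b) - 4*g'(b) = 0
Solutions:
 g(b) = C1 + C2*log(b)


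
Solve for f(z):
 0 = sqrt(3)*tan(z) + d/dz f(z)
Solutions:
 f(z) = C1 + sqrt(3)*log(cos(z))


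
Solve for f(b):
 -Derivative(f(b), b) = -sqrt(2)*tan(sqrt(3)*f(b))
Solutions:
 f(b) = sqrt(3)*(pi - asin(C1*exp(sqrt(6)*b)))/3
 f(b) = sqrt(3)*asin(C1*exp(sqrt(6)*b))/3


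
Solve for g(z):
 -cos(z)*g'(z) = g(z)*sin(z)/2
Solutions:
 g(z) = C1*sqrt(cos(z))


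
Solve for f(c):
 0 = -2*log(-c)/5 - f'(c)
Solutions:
 f(c) = C1 - 2*c*log(-c)/5 + 2*c/5


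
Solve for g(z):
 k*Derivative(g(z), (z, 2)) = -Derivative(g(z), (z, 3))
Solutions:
 g(z) = C1 + C2*z + C3*exp(-k*z)


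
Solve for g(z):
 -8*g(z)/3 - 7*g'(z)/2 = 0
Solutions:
 g(z) = C1*exp(-16*z/21)


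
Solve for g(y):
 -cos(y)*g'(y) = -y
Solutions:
 g(y) = C1 + Integral(y/cos(y), y)


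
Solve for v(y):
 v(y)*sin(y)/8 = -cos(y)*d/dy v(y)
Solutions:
 v(y) = C1*cos(y)^(1/8)


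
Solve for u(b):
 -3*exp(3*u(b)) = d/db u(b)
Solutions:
 u(b) = log((-3^(2/3) - 3*3^(1/6)*I)*(1/(C1 + 3*b))^(1/3)/6)
 u(b) = log((-3^(2/3) + 3*3^(1/6)*I)*(1/(C1 + 3*b))^(1/3)/6)
 u(b) = log(1/(C1 + 9*b))/3


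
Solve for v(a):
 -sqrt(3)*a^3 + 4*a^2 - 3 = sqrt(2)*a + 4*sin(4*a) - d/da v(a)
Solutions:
 v(a) = C1 + sqrt(3)*a^4/4 - 4*a^3/3 + sqrt(2)*a^2/2 + 3*a - cos(4*a)


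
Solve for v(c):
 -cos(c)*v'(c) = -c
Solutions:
 v(c) = C1 + Integral(c/cos(c), c)


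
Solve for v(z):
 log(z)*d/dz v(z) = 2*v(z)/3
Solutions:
 v(z) = C1*exp(2*li(z)/3)


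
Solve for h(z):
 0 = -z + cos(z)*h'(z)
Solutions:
 h(z) = C1 + Integral(z/cos(z), z)


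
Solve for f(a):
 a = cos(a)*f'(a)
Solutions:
 f(a) = C1 + Integral(a/cos(a), a)


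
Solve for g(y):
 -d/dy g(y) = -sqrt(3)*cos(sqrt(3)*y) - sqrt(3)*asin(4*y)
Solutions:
 g(y) = C1 + sqrt(3)*(y*asin(4*y) + sqrt(1 - 16*y^2)/4) + sin(sqrt(3)*y)


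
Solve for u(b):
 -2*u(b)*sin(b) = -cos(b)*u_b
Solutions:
 u(b) = C1/cos(b)^2


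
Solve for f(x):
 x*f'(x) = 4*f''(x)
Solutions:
 f(x) = C1 + C2*erfi(sqrt(2)*x/4)


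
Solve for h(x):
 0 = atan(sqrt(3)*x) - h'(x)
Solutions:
 h(x) = C1 + x*atan(sqrt(3)*x) - sqrt(3)*log(3*x^2 + 1)/6


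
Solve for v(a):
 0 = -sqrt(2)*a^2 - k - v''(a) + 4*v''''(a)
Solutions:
 v(a) = C1 + C2*a + C3*exp(-a/2) + C4*exp(a/2) - sqrt(2)*a^4/12 + a^2*(-k/2 - 4*sqrt(2))


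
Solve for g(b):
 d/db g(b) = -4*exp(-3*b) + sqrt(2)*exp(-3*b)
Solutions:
 g(b) = C1 - sqrt(2)*exp(-3*b)/3 + 4*exp(-3*b)/3


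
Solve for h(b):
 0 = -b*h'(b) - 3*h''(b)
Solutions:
 h(b) = C1 + C2*erf(sqrt(6)*b/6)


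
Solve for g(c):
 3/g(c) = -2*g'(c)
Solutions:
 g(c) = -sqrt(C1 - 3*c)
 g(c) = sqrt(C1 - 3*c)


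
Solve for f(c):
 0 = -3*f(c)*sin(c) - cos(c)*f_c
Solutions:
 f(c) = C1*cos(c)^3


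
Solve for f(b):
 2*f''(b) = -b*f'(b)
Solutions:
 f(b) = C1 + C2*erf(b/2)


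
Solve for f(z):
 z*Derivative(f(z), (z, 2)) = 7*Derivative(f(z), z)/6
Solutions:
 f(z) = C1 + C2*z^(13/6)


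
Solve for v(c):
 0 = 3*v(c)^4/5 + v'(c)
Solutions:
 v(c) = 5^(1/3)*(1/(C1 + 9*c))^(1/3)
 v(c) = 5^(1/3)*(-3^(2/3) - 3*3^(1/6)*I)*(1/(C1 + 3*c))^(1/3)/6
 v(c) = 5^(1/3)*(-3^(2/3) + 3*3^(1/6)*I)*(1/(C1 + 3*c))^(1/3)/6


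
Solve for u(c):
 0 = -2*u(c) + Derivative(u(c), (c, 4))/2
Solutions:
 u(c) = C1*exp(-sqrt(2)*c) + C2*exp(sqrt(2)*c) + C3*sin(sqrt(2)*c) + C4*cos(sqrt(2)*c)


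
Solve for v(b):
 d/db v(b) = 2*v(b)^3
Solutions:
 v(b) = -sqrt(2)*sqrt(-1/(C1 + 2*b))/2
 v(b) = sqrt(2)*sqrt(-1/(C1 + 2*b))/2


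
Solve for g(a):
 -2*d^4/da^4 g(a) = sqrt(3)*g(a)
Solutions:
 g(a) = (C1*sin(2^(1/4)*3^(1/8)*a/2) + C2*cos(2^(1/4)*3^(1/8)*a/2))*exp(-2^(1/4)*3^(1/8)*a/2) + (C3*sin(2^(1/4)*3^(1/8)*a/2) + C4*cos(2^(1/4)*3^(1/8)*a/2))*exp(2^(1/4)*3^(1/8)*a/2)


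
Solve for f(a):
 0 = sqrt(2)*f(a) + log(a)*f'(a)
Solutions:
 f(a) = C1*exp(-sqrt(2)*li(a))


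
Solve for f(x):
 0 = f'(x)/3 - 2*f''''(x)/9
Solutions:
 f(x) = C1 + C4*exp(2^(2/3)*3^(1/3)*x/2) + (C2*sin(2^(2/3)*3^(5/6)*x/4) + C3*cos(2^(2/3)*3^(5/6)*x/4))*exp(-2^(2/3)*3^(1/3)*x/4)


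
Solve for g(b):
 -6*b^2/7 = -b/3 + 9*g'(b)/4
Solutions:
 g(b) = C1 - 8*b^3/63 + 2*b^2/27


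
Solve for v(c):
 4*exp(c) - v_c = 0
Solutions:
 v(c) = C1 + 4*exp(c)


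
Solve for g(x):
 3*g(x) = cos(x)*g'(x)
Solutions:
 g(x) = C1*(sin(x) + 1)^(3/2)/(sin(x) - 1)^(3/2)


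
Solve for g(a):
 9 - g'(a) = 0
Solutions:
 g(a) = C1 + 9*a


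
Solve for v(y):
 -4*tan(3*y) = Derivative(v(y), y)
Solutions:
 v(y) = C1 + 4*log(cos(3*y))/3


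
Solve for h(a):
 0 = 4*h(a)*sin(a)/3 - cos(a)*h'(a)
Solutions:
 h(a) = C1/cos(a)^(4/3)


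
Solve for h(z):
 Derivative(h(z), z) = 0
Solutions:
 h(z) = C1


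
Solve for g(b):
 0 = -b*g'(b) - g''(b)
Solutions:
 g(b) = C1 + C2*erf(sqrt(2)*b/2)


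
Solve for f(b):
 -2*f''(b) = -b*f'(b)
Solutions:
 f(b) = C1 + C2*erfi(b/2)


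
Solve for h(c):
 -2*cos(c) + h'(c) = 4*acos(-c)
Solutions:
 h(c) = C1 + 4*c*acos(-c) + 4*sqrt(1 - c^2) + 2*sin(c)


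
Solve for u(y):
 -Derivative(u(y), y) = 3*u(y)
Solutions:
 u(y) = C1*exp(-3*y)


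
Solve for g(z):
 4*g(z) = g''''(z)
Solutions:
 g(z) = C1*exp(-sqrt(2)*z) + C2*exp(sqrt(2)*z) + C3*sin(sqrt(2)*z) + C4*cos(sqrt(2)*z)


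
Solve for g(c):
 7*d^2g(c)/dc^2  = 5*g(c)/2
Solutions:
 g(c) = C1*exp(-sqrt(70)*c/14) + C2*exp(sqrt(70)*c/14)


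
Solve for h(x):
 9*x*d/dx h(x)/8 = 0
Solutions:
 h(x) = C1


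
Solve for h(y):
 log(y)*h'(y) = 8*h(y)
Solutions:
 h(y) = C1*exp(8*li(y))


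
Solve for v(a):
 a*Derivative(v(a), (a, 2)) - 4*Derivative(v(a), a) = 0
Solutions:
 v(a) = C1 + C2*a^5


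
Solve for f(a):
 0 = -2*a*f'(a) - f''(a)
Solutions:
 f(a) = C1 + C2*erf(a)


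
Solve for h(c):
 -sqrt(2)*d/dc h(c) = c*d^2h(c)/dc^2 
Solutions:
 h(c) = C1 + C2*c^(1 - sqrt(2))


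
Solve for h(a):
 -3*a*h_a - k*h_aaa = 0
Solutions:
 h(a) = C1 + Integral(C2*airyai(3^(1/3)*a*(-1/k)^(1/3)) + C3*airybi(3^(1/3)*a*(-1/k)^(1/3)), a)


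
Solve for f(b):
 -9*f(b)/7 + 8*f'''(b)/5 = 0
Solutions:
 f(b) = C3*exp(45^(1/3)*7^(2/3)*b/14) + (C1*sin(3*3^(1/6)*5^(1/3)*7^(2/3)*b/28) + C2*cos(3*3^(1/6)*5^(1/3)*7^(2/3)*b/28))*exp(-45^(1/3)*7^(2/3)*b/28)


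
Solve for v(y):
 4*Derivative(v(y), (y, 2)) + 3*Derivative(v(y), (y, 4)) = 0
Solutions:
 v(y) = C1 + C2*y + C3*sin(2*sqrt(3)*y/3) + C4*cos(2*sqrt(3)*y/3)


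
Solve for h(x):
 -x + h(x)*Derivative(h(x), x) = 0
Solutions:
 h(x) = -sqrt(C1 + x^2)
 h(x) = sqrt(C1 + x^2)


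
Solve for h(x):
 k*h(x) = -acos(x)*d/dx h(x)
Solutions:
 h(x) = C1*exp(-k*Integral(1/acos(x), x))


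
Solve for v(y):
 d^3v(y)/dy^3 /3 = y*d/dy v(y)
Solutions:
 v(y) = C1 + Integral(C2*airyai(3^(1/3)*y) + C3*airybi(3^(1/3)*y), y)


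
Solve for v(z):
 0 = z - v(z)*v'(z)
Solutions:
 v(z) = -sqrt(C1 + z^2)
 v(z) = sqrt(C1 + z^2)


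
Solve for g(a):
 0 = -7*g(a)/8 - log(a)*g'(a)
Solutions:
 g(a) = C1*exp(-7*li(a)/8)


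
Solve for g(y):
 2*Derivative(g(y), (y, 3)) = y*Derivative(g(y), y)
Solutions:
 g(y) = C1 + Integral(C2*airyai(2^(2/3)*y/2) + C3*airybi(2^(2/3)*y/2), y)


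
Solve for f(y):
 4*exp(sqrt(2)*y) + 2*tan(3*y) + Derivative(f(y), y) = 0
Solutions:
 f(y) = C1 - 2*sqrt(2)*exp(sqrt(2)*y) + 2*log(cos(3*y))/3


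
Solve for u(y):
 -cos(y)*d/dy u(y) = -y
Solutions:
 u(y) = C1 + Integral(y/cos(y), y)


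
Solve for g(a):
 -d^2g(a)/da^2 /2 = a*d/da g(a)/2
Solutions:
 g(a) = C1 + C2*erf(sqrt(2)*a/2)


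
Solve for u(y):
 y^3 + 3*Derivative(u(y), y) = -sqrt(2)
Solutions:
 u(y) = C1 - y^4/12 - sqrt(2)*y/3


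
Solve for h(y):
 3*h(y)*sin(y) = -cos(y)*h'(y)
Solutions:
 h(y) = C1*cos(y)^3


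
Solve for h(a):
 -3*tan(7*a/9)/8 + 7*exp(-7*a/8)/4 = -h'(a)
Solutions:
 h(a) = C1 + 27*log(tan(7*a/9)^2 + 1)/112 + 2*exp(-7*a/8)


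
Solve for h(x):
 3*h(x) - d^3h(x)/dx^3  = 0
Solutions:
 h(x) = C3*exp(3^(1/3)*x) + (C1*sin(3^(5/6)*x/2) + C2*cos(3^(5/6)*x/2))*exp(-3^(1/3)*x/2)


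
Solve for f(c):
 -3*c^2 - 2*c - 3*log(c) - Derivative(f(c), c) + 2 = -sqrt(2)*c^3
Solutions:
 f(c) = C1 + sqrt(2)*c^4/4 - c^3 - c^2 - 3*c*log(c) + 5*c


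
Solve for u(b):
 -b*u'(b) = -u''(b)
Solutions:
 u(b) = C1 + C2*erfi(sqrt(2)*b/2)


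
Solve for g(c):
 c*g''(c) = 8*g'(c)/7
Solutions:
 g(c) = C1 + C2*c^(15/7)


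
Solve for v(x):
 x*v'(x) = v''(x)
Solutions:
 v(x) = C1 + C2*erfi(sqrt(2)*x/2)


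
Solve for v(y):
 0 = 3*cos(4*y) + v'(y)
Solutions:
 v(y) = C1 - 3*sin(4*y)/4


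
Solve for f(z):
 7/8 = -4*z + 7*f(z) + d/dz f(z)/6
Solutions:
 f(z) = C1*exp(-42*z) + 4*z/7 + 131/1176


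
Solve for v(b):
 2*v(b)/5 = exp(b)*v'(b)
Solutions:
 v(b) = C1*exp(-2*exp(-b)/5)


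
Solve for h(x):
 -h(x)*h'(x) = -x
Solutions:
 h(x) = -sqrt(C1 + x^2)
 h(x) = sqrt(C1 + x^2)


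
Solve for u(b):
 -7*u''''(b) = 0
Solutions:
 u(b) = C1 + C2*b + C3*b^2 + C4*b^3


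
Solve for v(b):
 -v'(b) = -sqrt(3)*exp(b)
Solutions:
 v(b) = C1 + sqrt(3)*exp(b)


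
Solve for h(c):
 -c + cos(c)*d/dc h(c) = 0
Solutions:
 h(c) = C1 + Integral(c/cos(c), c)


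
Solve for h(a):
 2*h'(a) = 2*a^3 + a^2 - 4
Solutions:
 h(a) = C1 + a^4/4 + a^3/6 - 2*a


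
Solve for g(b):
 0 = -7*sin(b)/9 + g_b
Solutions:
 g(b) = C1 - 7*cos(b)/9


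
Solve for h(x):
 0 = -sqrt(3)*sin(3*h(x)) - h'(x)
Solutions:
 h(x) = -acos((-C1 - exp(6*sqrt(3)*x))/(C1 - exp(6*sqrt(3)*x)))/3 + 2*pi/3
 h(x) = acos((-C1 - exp(6*sqrt(3)*x))/(C1 - exp(6*sqrt(3)*x)))/3


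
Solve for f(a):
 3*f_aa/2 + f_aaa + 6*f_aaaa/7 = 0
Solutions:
 f(a) = C1 + C2*a + (C3*sin(sqrt(203)*a/12) + C4*cos(sqrt(203)*a/12))*exp(-7*a/12)


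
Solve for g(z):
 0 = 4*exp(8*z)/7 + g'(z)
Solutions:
 g(z) = C1 - exp(8*z)/14


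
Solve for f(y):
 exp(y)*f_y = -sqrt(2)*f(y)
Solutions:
 f(y) = C1*exp(sqrt(2)*exp(-y))


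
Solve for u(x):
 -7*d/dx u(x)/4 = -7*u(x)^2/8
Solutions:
 u(x) = -2/(C1 + x)


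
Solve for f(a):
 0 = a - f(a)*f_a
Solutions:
 f(a) = -sqrt(C1 + a^2)
 f(a) = sqrt(C1 + a^2)


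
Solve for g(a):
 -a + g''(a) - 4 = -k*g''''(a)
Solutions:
 g(a) = C1 + C2*a + C3*exp(-a*sqrt(-1/k)) + C4*exp(a*sqrt(-1/k)) + a^3/6 + 2*a^2


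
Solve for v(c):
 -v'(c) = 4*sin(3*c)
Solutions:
 v(c) = C1 + 4*cos(3*c)/3


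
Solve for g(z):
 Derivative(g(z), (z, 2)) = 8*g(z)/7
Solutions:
 g(z) = C1*exp(-2*sqrt(14)*z/7) + C2*exp(2*sqrt(14)*z/7)


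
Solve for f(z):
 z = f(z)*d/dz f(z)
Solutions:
 f(z) = -sqrt(C1 + z^2)
 f(z) = sqrt(C1 + z^2)


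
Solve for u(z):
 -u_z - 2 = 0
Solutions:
 u(z) = C1 - 2*z


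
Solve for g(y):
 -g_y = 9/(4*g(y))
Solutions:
 g(y) = -sqrt(C1 - 18*y)/2
 g(y) = sqrt(C1 - 18*y)/2


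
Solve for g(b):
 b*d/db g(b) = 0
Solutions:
 g(b) = C1


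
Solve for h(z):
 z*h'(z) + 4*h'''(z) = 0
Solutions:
 h(z) = C1 + Integral(C2*airyai(-2^(1/3)*z/2) + C3*airybi(-2^(1/3)*z/2), z)


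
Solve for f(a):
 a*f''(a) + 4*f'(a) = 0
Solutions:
 f(a) = C1 + C2/a^3


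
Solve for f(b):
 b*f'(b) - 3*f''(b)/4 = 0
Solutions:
 f(b) = C1 + C2*erfi(sqrt(6)*b/3)


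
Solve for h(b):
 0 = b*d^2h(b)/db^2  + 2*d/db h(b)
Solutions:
 h(b) = C1 + C2/b


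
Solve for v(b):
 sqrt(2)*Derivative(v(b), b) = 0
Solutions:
 v(b) = C1


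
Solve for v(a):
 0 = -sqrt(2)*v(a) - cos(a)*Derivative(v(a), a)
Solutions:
 v(a) = C1*(sin(a) - 1)^(sqrt(2)/2)/(sin(a) + 1)^(sqrt(2)/2)


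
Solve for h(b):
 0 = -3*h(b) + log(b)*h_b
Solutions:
 h(b) = C1*exp(3*li(b))


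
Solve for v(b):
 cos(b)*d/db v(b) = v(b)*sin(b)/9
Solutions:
 v(b) = C1/cos(b)^(1/9)


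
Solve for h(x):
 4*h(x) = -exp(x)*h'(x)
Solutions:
 h(x) = C1*exp(4*exp(-x))


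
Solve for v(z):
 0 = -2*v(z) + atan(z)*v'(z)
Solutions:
 v(z) = C1*exp(2*Integral(1/atan(z), z))


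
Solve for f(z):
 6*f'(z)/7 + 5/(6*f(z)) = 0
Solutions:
 f(z) = -sqrt(C1 - 70*z)/6
 f(z) = sqrt(C1 - 70*z)/6


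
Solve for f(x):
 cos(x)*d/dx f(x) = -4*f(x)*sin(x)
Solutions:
 f(x) = C1*cos(x)^4


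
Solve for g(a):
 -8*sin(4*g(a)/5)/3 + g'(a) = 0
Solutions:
 -8*a/3 + 5*log(cos(4*g(a)/5) - 1)/8 - 5*log(cos(4*g(a)/5) + 1)/8 = C1


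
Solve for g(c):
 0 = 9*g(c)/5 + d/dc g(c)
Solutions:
 g(c) = C1*exp(-9*c/5)


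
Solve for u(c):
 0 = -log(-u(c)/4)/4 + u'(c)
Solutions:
 -4*Integral(1/(log(-_y) - 2*log(2)), (_y, u(c))) = C1 - c


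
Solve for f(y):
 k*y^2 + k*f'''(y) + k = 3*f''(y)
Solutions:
 f(y) = C1 + C2*y + C3*exp(3*y/k) + k^2*y^3/27 + k*y^4/36 + k*y^2*(2*k^2 + 9)/54


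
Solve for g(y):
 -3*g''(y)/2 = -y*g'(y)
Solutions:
 g(y) = C1 + C2*erfi(sqrt(3)*y/3)


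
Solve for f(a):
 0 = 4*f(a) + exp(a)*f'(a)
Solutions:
 f(a) = C1*exp(4*exp(-a))


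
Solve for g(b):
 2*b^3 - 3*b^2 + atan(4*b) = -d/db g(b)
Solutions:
 g(b) = C1 - b^4/2 + b^3 - b*atan(4*b) + log(16*b^2 + 1)/8


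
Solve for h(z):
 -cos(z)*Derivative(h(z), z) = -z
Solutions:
 h(z) = C1 + Integral(z/cos(z), z)


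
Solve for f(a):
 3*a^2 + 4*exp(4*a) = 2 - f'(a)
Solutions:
 f(a) = C1 - a^3 + 2*a - exp(4*a)


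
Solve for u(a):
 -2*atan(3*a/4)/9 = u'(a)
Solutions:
 u(a) = C1 - 2*a*atan(3*a/4)/9 + 4*log(9*a^2 + 16)/27


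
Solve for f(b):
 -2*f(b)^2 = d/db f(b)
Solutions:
 f(b) = 1/(C1 + 2*b)


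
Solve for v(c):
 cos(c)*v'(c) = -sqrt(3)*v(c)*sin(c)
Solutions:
 v(c) = C1*cos(c)^(sqrt(3))


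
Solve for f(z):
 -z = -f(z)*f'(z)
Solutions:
 f(z) = -sqrt(C1 + z^2)
 f(z) = sqrt(C1 + z^2)


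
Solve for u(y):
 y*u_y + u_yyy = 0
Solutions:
 u(y) = C1 + Integral(C2*airyai(-y) + C3*airybi(-y), y)


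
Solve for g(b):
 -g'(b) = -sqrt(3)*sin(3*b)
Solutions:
 g(b) = C1 - sqrt(3)*cos(3*b)/3


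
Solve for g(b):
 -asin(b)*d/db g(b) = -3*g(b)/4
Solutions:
 g(b) = C1*exp(3*Integral(1/asin(b), b)/4)


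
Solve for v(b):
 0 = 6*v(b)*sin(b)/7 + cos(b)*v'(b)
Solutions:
 v(b) = C1*cos(b)^(6/7)


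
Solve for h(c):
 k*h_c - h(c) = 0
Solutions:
 h(c) = C1*exp(c/k)


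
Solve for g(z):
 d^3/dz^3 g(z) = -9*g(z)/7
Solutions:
 g(z) = C3*exp(-21^(2/3)*z/7) + (C1*sin(3*3^(1/6)*7^(2/3)*z/14) + C2*cos(3*3^(1/6)*7^(2/3)*z/14))*exp(21^(2/3)*z/14)


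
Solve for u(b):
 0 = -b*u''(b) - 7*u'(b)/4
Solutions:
 u(b) = C1 + C2/b^(3/4)


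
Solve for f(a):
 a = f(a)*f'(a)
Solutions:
 f(a) = -sqrt(C1 + a^2)
 f(a) = sqrt(C1 + a^2)


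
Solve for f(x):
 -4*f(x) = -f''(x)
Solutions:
 f(x) = C1*exp(-2*x) + C2*exp(2*x)


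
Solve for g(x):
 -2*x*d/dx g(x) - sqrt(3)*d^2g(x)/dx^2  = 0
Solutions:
 g(x) = C1 + C2*erf(3^(3/4)*x/3)


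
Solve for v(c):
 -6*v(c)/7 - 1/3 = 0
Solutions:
 v(c) = -7/18


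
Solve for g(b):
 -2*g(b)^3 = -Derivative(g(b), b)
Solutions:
 g(b) = -sqrt(2)*sqrt(-1/(C1 + 2*b))/2
 g(b) = sqrt(2)*sqrt(-1/(C1 + 2*b))/2


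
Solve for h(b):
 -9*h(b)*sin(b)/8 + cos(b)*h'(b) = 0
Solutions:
 h(b) = C1/cos(b)^(9/8)


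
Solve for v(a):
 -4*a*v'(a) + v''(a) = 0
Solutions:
 v(a) = C1 + C2*erfi(sqrt(2)*a)


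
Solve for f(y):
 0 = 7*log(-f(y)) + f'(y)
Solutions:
 -li(-f(y)) = C1 - 7*y


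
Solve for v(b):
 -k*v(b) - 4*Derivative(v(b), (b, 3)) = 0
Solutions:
 v(b) = C1*exp(2^(1/3)*b*(-k)^(1/3)/2) + C2*exp(2^(1/3)*b*(-k)^(1/3)*(-1 + sqrt(3)*I)/4) + C3*exp(-2^(1/3)*b*(-k)^(1/3)*(1 + sqrt(3)*I)/4)


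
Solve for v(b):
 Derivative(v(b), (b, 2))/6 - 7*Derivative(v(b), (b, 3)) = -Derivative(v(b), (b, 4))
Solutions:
 v(b) = C1 + C2*b + C3*exp(b*(21 - sqrt(435))/6) + C4*exp(b*(sqrt(435) + 21)/6)


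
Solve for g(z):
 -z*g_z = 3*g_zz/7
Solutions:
 g(z) = C1 + C2*erf(sqrt(42)*z/6)


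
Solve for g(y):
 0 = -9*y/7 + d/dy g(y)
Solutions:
 g(y) = C1 + 9*y^2/14


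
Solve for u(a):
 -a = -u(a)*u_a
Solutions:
 u(a) = -sqrt(C1 + a^2)
 u(a) = sqrt(C1 + a^2)


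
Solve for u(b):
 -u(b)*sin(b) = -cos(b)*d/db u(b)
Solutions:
 u(b) = C1/cos(b)


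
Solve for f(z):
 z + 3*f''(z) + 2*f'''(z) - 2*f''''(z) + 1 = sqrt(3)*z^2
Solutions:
 f(z) = C1 + C2*z + C3*exp(z*(1 - sqrt(7))/2) + C4*exp(z*(1 + sqrt(7))/2) + sqrt(3)*z^4/36 + z^3*(-4*sqrt(3) - 3)/54 + z^2*(-3 + 20*sqrt(3))/54


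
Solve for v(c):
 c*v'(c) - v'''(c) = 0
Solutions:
 v(c) = C1 + Integral(C2*airyai(c) + C3*airybi(c), c)


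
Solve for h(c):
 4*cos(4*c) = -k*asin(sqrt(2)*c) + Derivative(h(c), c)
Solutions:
 h(c) = C1 + k*(c*asin(sqrt(2)*c) + sqrt(2)*sqrt(1 - 2*c^2)/2) + sin(4*c)


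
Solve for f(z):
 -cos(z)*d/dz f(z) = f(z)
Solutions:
 f(z) = C1*sqrt(sin(z) - 1)/sqrt(sin(z) + 1)


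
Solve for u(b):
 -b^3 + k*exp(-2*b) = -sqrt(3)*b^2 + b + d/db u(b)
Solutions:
 u(b) = C1 - b^4/4 + sqrt(3)*b^3/3 - b^2/2 - k*exp(-2*b)/2


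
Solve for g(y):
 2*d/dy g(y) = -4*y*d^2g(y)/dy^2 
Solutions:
 g(y) = C1 + C2*sqrt(y)


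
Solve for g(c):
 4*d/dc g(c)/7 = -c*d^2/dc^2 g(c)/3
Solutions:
 g(c) = C1 + C2/c^(5/7)


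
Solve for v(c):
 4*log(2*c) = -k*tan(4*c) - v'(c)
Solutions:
 v(c) = C1 - 4*c*log(c) - 4*c*log(2) + 4*c + k*log(cos(4*c))/4


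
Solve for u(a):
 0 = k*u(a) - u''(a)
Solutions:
 u(a) = C1*exp(-a*sqrt(k)) + C2*exp(a*sqrt(k))


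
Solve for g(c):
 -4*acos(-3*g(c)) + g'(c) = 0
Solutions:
 Integral(1/acos(-3*_y), (_y, g(c))) = C1 + 4*c


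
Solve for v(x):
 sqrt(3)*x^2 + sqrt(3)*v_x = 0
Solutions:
 v(x) = C1 - x^3/3


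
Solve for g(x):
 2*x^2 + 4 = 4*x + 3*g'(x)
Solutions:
 g(x) = C1 + 2*x^3/9 - 2*x^2/3 + 4*x/3


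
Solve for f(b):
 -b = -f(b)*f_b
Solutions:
 f(b) = -sqrt(C1 + b^2)
 f(b) = sqrt(C1 + b^2)


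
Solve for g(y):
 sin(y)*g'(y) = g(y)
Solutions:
 g(y) = C1*sqrt(cos(y) - 1)/sqrt(cos(y) + 1)


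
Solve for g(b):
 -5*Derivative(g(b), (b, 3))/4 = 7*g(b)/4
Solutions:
 g(b) = C3*exp(-5^(2/3)*7^(1/3)*b/5) + (C1*sin(sqrt(3)*5^(2/3)*7^(1/3)*b/10) + C2*cos(sqrt(3)*5^(2/3)*7^(1/3)*b/10))*exp(5^(2/3)*7^(1/3)*b/10)


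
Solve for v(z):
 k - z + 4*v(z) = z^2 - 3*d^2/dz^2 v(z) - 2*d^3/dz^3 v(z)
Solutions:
 v(z) = C3*exp(-2*z) - k/4 + z^2/4 + z/4 + (C1*sin(sqrt(15)*z/4) + C2*cos(sqrt(15)*z/4))*exp(z/4) - 3/8


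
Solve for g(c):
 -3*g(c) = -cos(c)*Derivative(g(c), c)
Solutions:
 g(c) = C1*(sin(c) + 1)^(3/2)/(sin(c) - 1)^(3/2)


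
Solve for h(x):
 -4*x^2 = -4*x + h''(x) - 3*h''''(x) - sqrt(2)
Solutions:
 h(x) = C1 + C2*x + C3*exp(-sqrt(3)*x/3) + C4*exp(sqrt(3)*x/3) - x^4/3 + 2*x^3/3 + x^2*(-12 + sqrt(2)/2)


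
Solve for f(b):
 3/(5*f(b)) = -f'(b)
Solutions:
 f(b) = -sqrt(C1 - 30*b)/5
 f(b) = sqrt(C1 - 30*b)/5
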